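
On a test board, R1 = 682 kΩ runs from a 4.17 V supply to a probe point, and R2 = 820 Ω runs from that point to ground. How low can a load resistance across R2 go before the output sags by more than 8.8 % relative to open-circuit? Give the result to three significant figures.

R_L(min) ≈ 8.49 kΩ

Output resistance R_th = R1‖R2 = (682000 × 820)/682800 = 819.0 Ω.
The fractional drop is R_th/(R_th + R_L); requiring this ≤ 0.0880 gives R_L ≥ R_th(1/0.0880 − 1) = 819.0 × 10.36 = 8.49 kΩ.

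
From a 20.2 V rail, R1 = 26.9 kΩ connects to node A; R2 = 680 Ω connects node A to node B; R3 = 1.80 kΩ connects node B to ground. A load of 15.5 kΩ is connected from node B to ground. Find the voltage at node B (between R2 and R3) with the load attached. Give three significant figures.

V ≈ 1.12 V

At node B, R3 is in parallel with the load: R3‖R_L = 1613 Ω.
Below node A the resistance is R2 + (R3‖R_L) = 2293 Ω, so V_A = 20.2 × 2293/29190 = 1.586 V.
Then V_B = V_A × (R3‖R_L)/(R2 + R3‖R_L) = 1.586 × 1613/2293 = 1.12 V.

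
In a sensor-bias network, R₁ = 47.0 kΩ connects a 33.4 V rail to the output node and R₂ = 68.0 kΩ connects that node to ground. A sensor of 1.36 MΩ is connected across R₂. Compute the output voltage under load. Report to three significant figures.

V_out ≈ 19.4 V

The load sits in parallel with R₂: R₂‖R_L = (68.0 × 1360) / (68.0 + 1360) = 64.76 kΩ.
V_out = 33.4 × 64.76 / (47.0 + 64.76) = 33.4 × 64.76/111.8 = 19.4 V.
(Unloaded it would have been 19.7 V.)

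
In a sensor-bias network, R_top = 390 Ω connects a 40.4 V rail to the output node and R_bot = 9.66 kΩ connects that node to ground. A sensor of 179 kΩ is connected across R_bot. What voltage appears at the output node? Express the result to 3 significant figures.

The load sits in parallel with R_bot: R_bot‖R_L = (9660 × 179000) / (9660 + 179000) = 9165 Ω.
V_out = 40.4 × 9165 / (390 + 9165) = 40.4 × 9165/9555 = 38.8 V.
(Unloaded it would have been 38.8 V.)

V_out ≈ 38.8 V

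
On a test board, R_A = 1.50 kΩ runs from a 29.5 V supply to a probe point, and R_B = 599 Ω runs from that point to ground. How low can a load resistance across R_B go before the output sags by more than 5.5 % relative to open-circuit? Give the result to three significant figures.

Output resistance R_th = R_A‖R_B = (1500 × 599)/2099 = 428.1 Ω.
The fractional drop is R_th/(R_th + R_L); requiring this ≤ 0.0550 gives R_L ≥ R_th(1/0.0550 − 1) = 428.1 × 17.18 = 7.35 kΩ.

R_L(min) ≈ 7.35 kΩ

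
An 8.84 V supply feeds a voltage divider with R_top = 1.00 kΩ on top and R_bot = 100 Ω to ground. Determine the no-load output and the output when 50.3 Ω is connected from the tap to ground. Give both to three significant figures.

Unloaded: 0.804 V; loaded: 0.286 V

Open-circuit: V = 8.84 × 100/(1000 + 100) = 0.804 V.
With the load, R_bot becomes R_bot‖R_L = 33.47 Ω, so V = 8.84 × 33.47/1033 = 0.286 V.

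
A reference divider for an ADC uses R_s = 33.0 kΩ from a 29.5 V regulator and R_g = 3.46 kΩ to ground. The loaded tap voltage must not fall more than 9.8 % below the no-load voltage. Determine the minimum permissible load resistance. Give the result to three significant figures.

R_L(min) ≈ 28.8 kΩ

Output resistance R_th = R_s‖R_g = (33.0 × 3.46)/36.46 = 3.132 kΩ.
The fractional drop is R_th/(R_th + R_L); requiring this ≤ 0.0980 gives R_L ≥ R_th(1/0.0980 − 1) = 3.132 × 9.204 = 28.8 kΩ.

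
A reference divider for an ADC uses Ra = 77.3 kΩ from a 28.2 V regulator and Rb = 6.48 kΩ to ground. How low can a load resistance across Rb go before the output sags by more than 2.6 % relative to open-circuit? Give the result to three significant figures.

R_L(min) ≈ 224 kΩ

Output resistance R_th = Ra‖Rb = (77.3 × 6.48)/83.78 = 5.979 kΩ.
The fractional drop is R_th/(R_th + R_L); requiring this ≤ 0.0260 gives R_L ≥ R_th(1/0.0260 − 1) = 5.979 × 37.46 = 224 kΩ.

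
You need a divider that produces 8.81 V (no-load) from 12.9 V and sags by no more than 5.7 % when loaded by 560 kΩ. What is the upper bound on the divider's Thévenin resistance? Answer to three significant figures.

R_th ≤ 33.8 kΩ

Loading drop = R_th/(R_th + R_L) ≤ 0.0570, so R_th ≤ R_L · ε/(1−ε) = 560 kΩ × 0.0570/0.9430 = 33.8 kΩ.
(Any R1, R2 with R2/(R1+R2) = 0.683 and R1‖R2 ≤ 33.8 kΩ will meet the spec.)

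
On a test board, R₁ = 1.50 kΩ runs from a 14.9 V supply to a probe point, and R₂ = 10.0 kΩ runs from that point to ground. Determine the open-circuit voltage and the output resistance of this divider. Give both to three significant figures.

V_th = 13.0 V, R_th = 1.30 kΩ

V_th is the open-circuit tap voltage: 14.9 × 10.0/(1.50 + 10.0) = 13.0 V.
With the supply zeroed, R₁ and R₂ appear in parallel from the tap: R_th = R₁‖R₂ = (1.50 × 10.0)/11.50 = 1.30 kΩ.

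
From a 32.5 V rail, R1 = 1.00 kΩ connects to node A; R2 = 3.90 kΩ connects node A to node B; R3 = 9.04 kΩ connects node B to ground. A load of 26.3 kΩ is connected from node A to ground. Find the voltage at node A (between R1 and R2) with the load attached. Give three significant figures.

Below node A the series string R2+R3 = 12.94 kΩ sits in parallel with the 26.3 kΩ load: 8.673 kΩ.
V_A = 32.5 × 8.673/(1.00 + 8.673) = 29.1 V.

V ≈ 29.1 V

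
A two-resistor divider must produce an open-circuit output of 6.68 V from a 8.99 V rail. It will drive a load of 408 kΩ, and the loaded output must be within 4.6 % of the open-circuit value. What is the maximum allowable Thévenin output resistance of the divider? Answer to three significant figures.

R_th ≤ 19.7 kΩ

Loading drop = R_th/(R_th + R_L) ≤ 0.0460, so R_th ≤ R_L · ε/(1−ε) = 408 kΩ × 0.0460/0.9540 = 19.7 kΩ.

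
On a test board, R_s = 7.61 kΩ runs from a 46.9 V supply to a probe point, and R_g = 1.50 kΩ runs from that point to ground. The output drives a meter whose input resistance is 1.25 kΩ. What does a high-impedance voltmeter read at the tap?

The load sits in parallel with R_g: R_g‖R_L = (1.50 × 1.25) / (1.50 + 1.25) = 0.6818 kΩ.
V_out = 46.9 × 0.6818 / (7.61 + 0.6818) = 46.9 × 0.6818/8.292 = 3.86 V.

V_out ≈ 3.86 V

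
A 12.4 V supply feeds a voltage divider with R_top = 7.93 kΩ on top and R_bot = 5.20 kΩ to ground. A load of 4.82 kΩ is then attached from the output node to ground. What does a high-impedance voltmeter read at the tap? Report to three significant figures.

V_out ≈ 2.97 V

The load sits in parallel with R_bot: R_bot‖R_L = (5.20 × 4.82) / (5.20 + 4.82) = 2.501 kΩ.
V_out = 12.4 × 2.501 / (7.93 + 2.501) = 12.4 × 2.501/10.43 = 2.97 V.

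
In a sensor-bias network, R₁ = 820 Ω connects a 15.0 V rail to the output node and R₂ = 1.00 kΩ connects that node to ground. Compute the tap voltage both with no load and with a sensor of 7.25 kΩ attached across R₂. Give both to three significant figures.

Open-circuit: V = 15.0 × 1000/(820 + 1000) = 8.24 V.
With the load, R₂ becomes R₂‖R_L = 878.8 Ω, so V = 15.0 × 878.8/1699 = 7.76 V.

Unloaded: 8.24 V; loaded: 7.76 V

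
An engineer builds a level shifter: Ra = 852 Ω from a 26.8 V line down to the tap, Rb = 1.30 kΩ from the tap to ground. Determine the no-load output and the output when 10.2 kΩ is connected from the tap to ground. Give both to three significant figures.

Unloaded: 16.2 V; loaded: 15.4 V

Open-circuit: V = 26.8 × 1300/(852 + 1300) = 16.2 V.
With the load, Rb becomes Rb‖R_L = 1153 Ω, so V = 26.8 × 1153/2005 = 15.4 V.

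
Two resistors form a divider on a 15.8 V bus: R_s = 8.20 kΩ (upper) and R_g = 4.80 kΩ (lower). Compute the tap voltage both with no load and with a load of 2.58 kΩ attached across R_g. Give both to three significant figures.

Unloaded: 5.83 V; loaded: 2.68 V

Open-circuit: V = 15.8 × 4.80/(8.20 + 4.80) = 5.83 V.
With the load, R_g becomes R_g‖R_L = 1.678 kΩ, so V = 15.8 × 1.678/9.878 = 2.68 V.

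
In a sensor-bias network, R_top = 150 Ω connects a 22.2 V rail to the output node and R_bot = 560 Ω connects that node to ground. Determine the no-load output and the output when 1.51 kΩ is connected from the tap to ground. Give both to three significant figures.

Unloaded: 17.5 V; loaded: 16.2 V

Open-circuit: V = 22.2 × 560/(150 + 560) = 17.5 V.
With the load, R_bot becomes R_bot‖R_L = 408.5 Ω, so V = 22.2 × 408.5/558.5 = 16.2 V.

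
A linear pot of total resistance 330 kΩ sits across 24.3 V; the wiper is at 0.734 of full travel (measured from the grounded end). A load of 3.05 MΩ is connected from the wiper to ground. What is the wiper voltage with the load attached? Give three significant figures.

The wiper splits the pot into (1−α)R = 87.78 kΩ above and αR = 242.2 kΩ below.
Lower section ‖ load = 224.4 kΩ.
V_wiper = 24.3 × 224.4/(87.78 + 224.4) = 17.5 V.

V ≈ 17.5 V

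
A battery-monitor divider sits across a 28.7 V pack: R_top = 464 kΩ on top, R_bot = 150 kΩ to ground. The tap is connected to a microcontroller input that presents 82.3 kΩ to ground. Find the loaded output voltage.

V_out ≈ 2.95 V

The load sits in parallel with R_bot: R_bot‖R_L = (150 × 82.3) / (150 + 82.3) = 53.14 kΩ.
V_out = 28.7 × 53.14 / (464 + 53.14) = 28.7 × 53.14/517.1 = 2.95 V.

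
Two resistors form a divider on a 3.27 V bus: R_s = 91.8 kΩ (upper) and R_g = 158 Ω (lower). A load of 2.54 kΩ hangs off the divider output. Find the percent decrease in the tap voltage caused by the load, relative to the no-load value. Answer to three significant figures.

The divider's output (Thévenin) resistance is R_s‖R_g = 157.7 Ω.
Fractional drop under load = R_th/(R_th + R_L) = 157.7 / (157.7 + 2540) = 0.05847.
So the output falls by 5.85 %.

5.85 %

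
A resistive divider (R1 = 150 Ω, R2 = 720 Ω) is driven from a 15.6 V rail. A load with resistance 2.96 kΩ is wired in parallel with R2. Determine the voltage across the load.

V_out ≈ 12.4 V

The load sits in parallel with R2: R2‖R_L = (720 × 2960) / (720 + 2960) = 579.1 Ω.
V_out = 15.6 × 579.1 / (150 + 579.1) = 15.6 × 579.1/729.1 = 12.4 V.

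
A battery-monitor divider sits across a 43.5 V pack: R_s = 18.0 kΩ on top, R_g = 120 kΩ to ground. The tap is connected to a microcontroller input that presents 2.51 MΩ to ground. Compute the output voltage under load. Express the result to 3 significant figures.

The load sits in parallel with R_g: R_g‖R_L = (120 × 2510) / (120 + 2510) = 114.5 kΩ.
V_out = 43.5 × 114.5 / (18.0 + 114.5) = 43.5 × 114.5/132.5 = 37.6 V.
(Unloaded it would have been 37.8 V.)

V_out ≈ 37.6 V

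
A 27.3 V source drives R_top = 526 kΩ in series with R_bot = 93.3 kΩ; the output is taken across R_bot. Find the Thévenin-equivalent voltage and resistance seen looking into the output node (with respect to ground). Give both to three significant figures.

V_th is the open-circuit tap voltage: 27.3 × 93.3/(526 + 93.3) = 4.11 V.
With the supply zeroed, R_top and R_bot appear in parallel from the tap: R_th = R_top‖R_bot = (526 × 93.3)/619.3 = 79.2 kΩ.

V_th = 4.11 V, R_th = 79.2 kΩ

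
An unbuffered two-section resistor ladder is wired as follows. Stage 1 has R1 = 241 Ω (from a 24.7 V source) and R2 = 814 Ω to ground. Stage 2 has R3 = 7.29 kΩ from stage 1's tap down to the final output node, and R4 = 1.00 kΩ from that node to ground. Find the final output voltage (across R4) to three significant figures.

Stage 2 presents R3+R4 = 8290 Ω as a load on stage 1's tap.
Stage 1's lower leg becomes R2‖(R3+R4) = 741.2 Ω, so V_mid = 24.7 × 741.2/982.2 = 18.64 V.
Stage 2 is itself unloaded: V_out = V_mid × R4/(R3+R4) = 18.64 × 1000/8290 = 2.25 V.

V_out ≈ 2.25 V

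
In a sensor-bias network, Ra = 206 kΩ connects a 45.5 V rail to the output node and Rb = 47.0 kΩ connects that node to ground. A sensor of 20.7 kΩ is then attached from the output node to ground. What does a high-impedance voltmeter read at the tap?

The load sits in parallel with Rb: Rb‖R_L = (47.0 × 20.7) / (47.0 + 20.7) = 14.37 kΩ.
V_out = 45.5 × 14.37 / (206 + 14.37) = 45.5 × 14.37/220.4 = 2.97 V.
(Unloaded it would have been 8.45 V.)

V_out ≈ 2.97 V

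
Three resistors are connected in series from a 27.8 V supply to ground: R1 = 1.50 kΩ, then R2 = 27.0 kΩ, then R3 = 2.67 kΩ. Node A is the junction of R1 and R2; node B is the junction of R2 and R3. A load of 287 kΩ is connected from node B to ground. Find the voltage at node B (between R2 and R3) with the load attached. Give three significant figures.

At node B, R3 is in parallel with the load: R3‖R_L = 2.645 kΩ.
Below node A the resistance is R2 + (R3‖R_L) = 29.65 kΩ, so V_A = 27.8 × 29.65/31.15 = 26.46 V.
Then V_B = V_A × (R3‖R_L)/(R2 + R3‖R_L) = 26.46 × 2.645/29.65 = 2.36 V.

V ≈ 2.36 V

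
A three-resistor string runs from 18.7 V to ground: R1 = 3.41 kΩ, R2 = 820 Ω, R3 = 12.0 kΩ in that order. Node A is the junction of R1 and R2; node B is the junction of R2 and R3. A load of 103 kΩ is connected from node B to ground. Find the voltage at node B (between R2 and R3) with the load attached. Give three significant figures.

V ≈ 13.4 V

At node B, R3 is in parallel with the load: R3‖R_L = 10750 Ω.
Below node A the resistance is R2 + (R3‖R_L) = 11570 Ω, so V_A = 18.7 × 11570/14980 = 14.44 V.
Then V_B = V_A × (R3‖R_L)/(R2 + R3‖R_L) = 14.44 × 10750/11570 = 13.4 V.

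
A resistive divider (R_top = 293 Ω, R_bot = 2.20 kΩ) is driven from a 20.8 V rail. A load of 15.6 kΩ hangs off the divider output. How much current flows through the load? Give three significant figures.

I_L ≈ 1.16 mA

R_bot‖R_L = 1928 Ω; V_out = 20.8 × 1928/2221 = 18.06 V.
I_L = V_out / R_L = 18.06 / 15.6 kΩ = 1.16 mA.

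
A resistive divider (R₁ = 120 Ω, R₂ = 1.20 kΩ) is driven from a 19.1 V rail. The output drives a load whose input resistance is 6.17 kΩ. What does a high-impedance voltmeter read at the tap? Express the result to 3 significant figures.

V_out ≈ 17.1 V

The load sits in parallel with R₂: R₂‖R_L = (1200 × 6170) / (1200 + 6170) = 1005 Ω.
V_out = 19.1 × 1005 / (120 + 1005) = 19.1 × 1005/1125 = 17.1 V.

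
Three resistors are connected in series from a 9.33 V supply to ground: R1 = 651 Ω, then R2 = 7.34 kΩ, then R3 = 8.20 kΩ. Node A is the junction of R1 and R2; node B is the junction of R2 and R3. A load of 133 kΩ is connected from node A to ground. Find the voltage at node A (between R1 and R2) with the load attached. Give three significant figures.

Below node A the series string R2+R3 = 15540 Ω sits in parallel with the 133000 Ω load: 13910 Ω.
V_A = 9.33 × 13910/(651 + 13910) = 8.91 V.

V ≈ 8.91 V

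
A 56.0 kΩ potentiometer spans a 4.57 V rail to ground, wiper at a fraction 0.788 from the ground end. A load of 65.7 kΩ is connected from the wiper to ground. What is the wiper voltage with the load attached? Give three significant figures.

The wiper splits the pot into (1−α)R = 11.87 kΩ above and αR = 44.13 kΩ below.
Lower section ‖ load = 26.40 kΩ.
V_wiper = 4.57 × 26.40/(11.87 + 26.40) = 3.15 V.

V ≈ 3.15 V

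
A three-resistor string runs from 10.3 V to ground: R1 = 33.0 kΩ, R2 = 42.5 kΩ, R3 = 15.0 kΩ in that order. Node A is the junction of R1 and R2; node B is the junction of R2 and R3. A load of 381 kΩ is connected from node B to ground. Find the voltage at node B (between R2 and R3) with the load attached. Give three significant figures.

At node B, R3 is in parallel with the load: R3‖R_L = 14.43 kΩ.
Below node A the resistance is R2 + (R3‖R_L) = 56.93 kΩ, so V_A = 10.3 × 56.93/89.93 = 6.520 V.
Then V_B = V_A × (R3‖R_L)/(R2 + R3‖R_L) = 6.520 × 14.43/56.93 = 1.65 V.

V ≈ 1.65 V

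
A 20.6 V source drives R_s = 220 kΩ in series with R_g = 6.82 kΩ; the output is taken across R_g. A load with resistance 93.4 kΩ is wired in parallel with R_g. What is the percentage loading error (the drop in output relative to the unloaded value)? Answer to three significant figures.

6.61 %

The divider's output (Thévenin) resistance is R_s‖R_g = 6.615 kΩ.
Fractional drop under load = R_th/(R_th + R_L) = 6.615 / (6.615 + 93.4) = 0.06614.
So the output falls by 6.61 %.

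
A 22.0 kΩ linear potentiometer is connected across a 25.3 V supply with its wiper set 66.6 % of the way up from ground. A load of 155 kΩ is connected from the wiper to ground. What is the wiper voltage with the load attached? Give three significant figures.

V ≈ 16.3 V

The wiper splits the pot into (1−α)R = 7.348 kΩ above and αR = 14.65 kΩ below.
Lower section ‖ load = 13.39 kΩ.
V_wiper = 25.3 × 13.39/(7.348 + 13.39) = 16.3 V.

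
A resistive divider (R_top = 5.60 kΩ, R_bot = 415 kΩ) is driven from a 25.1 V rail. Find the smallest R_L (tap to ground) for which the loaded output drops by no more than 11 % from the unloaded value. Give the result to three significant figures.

Output resistance R_th = R_top‖R_bot = (5.60 × 415)/420.6 = 5.525 kΩ.
The fractional drop is R_th/(R_th + R_L); requiring this ≤ 0.110 gives R_L ≥ R_th(1/0.110 − 1) = 5.525 × 8.091 = 44.7 kΩ.

R_L(min) ≈ 44.7 kΩ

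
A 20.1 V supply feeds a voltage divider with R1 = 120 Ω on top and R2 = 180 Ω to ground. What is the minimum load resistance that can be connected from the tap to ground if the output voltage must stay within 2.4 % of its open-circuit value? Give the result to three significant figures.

Output resistance R_th = R1‖R2 = (120 × 180)/300.0 = 72.00 Ω.
The fractional drop is R_th/(R_th + R_L); requiring this ≤ 0.0240 gives R_L ≥ R_th(1/0.0240 − 1) = 72.00 × 40.67 = 2.93 kΩ.

R_L(min) ≈ 2.93 kΩ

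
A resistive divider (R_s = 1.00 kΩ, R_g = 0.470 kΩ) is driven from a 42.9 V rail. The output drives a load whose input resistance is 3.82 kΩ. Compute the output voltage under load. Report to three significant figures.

V_out ≈ 12.7 V

The load sits in parallel with R_g: R_g‖R_L = (470 × 3820) / (470 + 3820) = 418.5 Ω.
V_out = 42.9 × 418.5 / (1000 + 418.5) = 42.9 × 418.5/1419 = 12.7 V.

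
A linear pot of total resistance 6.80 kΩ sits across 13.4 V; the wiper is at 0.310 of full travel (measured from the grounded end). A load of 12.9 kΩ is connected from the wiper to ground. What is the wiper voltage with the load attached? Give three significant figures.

The wiper splits the pot into (1−α)R = 4.692 kΩ above and αR = 2.108 kΩ below.
Lower section ‖ load = 1.812 kΩ.
V_wiper = 13.4 × 1.812/(4.692 + 1.812) = 3.73 V.

V ≈ 3.73 V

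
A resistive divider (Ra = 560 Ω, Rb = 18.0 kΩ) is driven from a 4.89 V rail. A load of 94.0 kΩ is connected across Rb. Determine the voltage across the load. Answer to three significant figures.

The load sits in parallel with Rb: Rb‖R_L = (18000 × 94000) / (18000 + 94000) = 15110 Ω.
V_out = 4.89 × 15110 / (560 + 15110) = 4.89 × 15110/15670 = 4.72 V.
(Unloaded it would have been 4.74 V.)

V_out ≈ 4.72 V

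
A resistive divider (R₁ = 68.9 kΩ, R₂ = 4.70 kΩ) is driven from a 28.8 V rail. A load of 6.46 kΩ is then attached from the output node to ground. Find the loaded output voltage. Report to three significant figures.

The load sits in parallel with R₂: R₂‖R_L = (4.70 × 6.46) / (4.70 + 6.46) = 2.721 kΩ.
V_out = 28.8 × 2.721 / (68.9 + 2.721) = 28.8 × 2.721/71.62 = 1.09 V.
(Unloaded it would have been 1.84 V.)

V_out ≈ 1.09 V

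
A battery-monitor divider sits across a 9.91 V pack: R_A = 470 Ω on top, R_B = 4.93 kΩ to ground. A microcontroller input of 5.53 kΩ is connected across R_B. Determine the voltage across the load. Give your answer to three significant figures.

The load sits in parallel with R_B: R_B‖R_L = (4930 × 5530) / (4930 + 5530) = 2606 Ω.
V_out = 9.91 × 2606 / (470 + 2606) = 9.91 × 2606/3076 = 8.40 V.

V_out ≈ 8.40 V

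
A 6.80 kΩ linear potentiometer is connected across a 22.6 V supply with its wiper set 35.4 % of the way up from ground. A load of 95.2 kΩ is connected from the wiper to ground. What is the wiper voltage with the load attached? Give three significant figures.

V ≈ 7.87 V

The wiper splits the pot into (1−α)R = 4.393 kΩ above and αR = 2.407 kΩ below.
Lower section ‖ load = 2.348 kΩ.
V_wiper = 22.6 × 2.348/(4.393 + 2.348) = 7.87 V.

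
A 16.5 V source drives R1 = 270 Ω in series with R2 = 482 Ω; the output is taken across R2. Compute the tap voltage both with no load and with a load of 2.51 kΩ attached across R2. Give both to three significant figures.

Unloaded: 10.6 V; loaded: 9.89 V

Open-circuit: V = 16.5 × 482/(270 + 482) = 10.6 V.
With the load, R2 becomes R2‖R_L = 404.4 Ω, so V = 16.5 × 404.4/674.4 = 9.89 V.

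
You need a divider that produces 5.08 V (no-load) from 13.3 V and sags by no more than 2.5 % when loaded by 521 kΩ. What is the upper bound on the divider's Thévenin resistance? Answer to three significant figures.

R_th ≤ 13.4 kΩ

Loading drop = R_th/(R_th + R_L) ≤ 0.0250, so R_th ≤ R_L · ε/(1−ε) = 521 kΩ × 0.0250/0.9750 = 13.4 kΩ.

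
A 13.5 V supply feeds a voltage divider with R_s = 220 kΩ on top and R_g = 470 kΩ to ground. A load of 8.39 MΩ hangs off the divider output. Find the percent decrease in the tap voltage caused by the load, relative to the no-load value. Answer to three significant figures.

The divider's output (Thévenin) resistance is R_s‖R_g = 149.9 kΩ.
Fractional drop under load = R_th/(R_th + R_L) = 149.9 / (149.9 + 8390) = 0.01755.
So the output falls by 1.75 %.

1.75 %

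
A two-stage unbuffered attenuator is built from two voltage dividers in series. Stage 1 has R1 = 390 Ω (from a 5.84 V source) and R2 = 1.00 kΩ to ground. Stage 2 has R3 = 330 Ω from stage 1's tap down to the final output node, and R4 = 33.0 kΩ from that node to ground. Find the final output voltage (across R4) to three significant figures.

V_out ≈ 4.13 V

Stage 2 presents R3+R4 = 33330 Ω as a load on stage 1's tap.
Stage 1's lower leg becomes R2‖(R3+R4) = 970.9 Ω, so V_mid = 5.84 × 970.9/1361 = 4.166 V.
Stage 2 is itself unloaded: V_out = V_mid × R4/(R3+R4) = 4.166 × 33000/33330 = 4.13 V.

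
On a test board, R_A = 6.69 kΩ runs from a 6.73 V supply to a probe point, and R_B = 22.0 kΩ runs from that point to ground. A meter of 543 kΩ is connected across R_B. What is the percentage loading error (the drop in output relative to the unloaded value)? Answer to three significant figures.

The divider's output (Thévenin) resistance is R_A‖R_B = 5.130 kΩ.
Fractional drop under load = R_th/(R_th + R_L) = 5.130 / (5.130 + 543) = 0.009359.
So the output falls by 0.936 %.

0.936 %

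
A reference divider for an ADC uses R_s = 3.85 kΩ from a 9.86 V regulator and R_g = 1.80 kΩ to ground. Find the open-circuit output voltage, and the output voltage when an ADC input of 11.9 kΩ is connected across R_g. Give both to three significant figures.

Open-circuit: V = 9.86 × 1.80/(3.85 + 1.80) = 3.14 V.
With the load, R_g becomes R_g‖R_L = 1.564 kΩ, so V = 9.86 × 1.564/5.414 = 2.85 V.

Unloaded: 3.14 V; loaded: 2.85 V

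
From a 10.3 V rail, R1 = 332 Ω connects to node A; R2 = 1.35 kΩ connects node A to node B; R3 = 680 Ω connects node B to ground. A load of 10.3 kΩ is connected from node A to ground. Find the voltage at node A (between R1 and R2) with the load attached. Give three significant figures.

Below node A the series string R2+R3 = 2030 Ω sits in parallel with the 10300 Ω load: 1696 Ω.
V_A = 10.3 × 1696/(332 + 1696) = 8.61 V.

V ≈ 8.61 V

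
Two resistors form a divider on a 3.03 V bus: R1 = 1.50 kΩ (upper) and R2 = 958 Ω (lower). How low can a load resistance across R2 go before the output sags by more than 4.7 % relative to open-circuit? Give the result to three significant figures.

Output resistance R_th = R1‖R2 = (1500 × 958)/2458 = 584.6 Ω.
The fractional drop is R_th/(R_th + R_L); requiring this ≤ 0.0470 gives R_L ≥ R_th(1/0.0470 − 1) = 584.6 × 20.28 = 11.9 kΩ.

R_L(min) ≈ 11.9 kΩ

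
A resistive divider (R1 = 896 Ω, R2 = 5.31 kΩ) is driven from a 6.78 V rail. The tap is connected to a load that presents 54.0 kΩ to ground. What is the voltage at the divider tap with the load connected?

The load sits in parallel with R2: R2‖R_L = (5310 × 54000) / (5310 + 54000) = 4835 Ω.
V_out = 6.78 × 4835 / (896 + 4835) = 6.78 × 4835/5731 = 5.72 V.
(Unloaded it would have been 5.80 V.)

V_out ≈ 5.72 V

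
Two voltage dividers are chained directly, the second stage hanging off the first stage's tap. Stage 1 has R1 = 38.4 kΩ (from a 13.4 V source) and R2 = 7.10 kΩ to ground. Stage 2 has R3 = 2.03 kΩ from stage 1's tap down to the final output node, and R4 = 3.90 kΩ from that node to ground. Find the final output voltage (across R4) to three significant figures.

V_out ≈ 0.684 V

Stage 2 presents R3+R4 = 5.930 kΩ as a load on stage 1's tap.
Stage 1's lower leg becomes R2‖(R3+R4) = 3.231 kΩ, so V_mid = 13.4 × 3.231/41.63 = 1.040 V.
Stage 2 is itself unloaded: V_out = V_mid × R4/(R3+R4) = 1.040 × 3.90/5.930 = 0.684 V.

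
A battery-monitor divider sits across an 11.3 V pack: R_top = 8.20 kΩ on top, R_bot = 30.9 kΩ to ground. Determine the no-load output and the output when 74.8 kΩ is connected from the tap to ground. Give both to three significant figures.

Unloaded: 8.93 V; loaded: 8.22 V

Open-circuit: V = 11.3 × 30.9/(8.20 + 30.9) = 8.93 V.
With the load, R_bot becomes R_bot‖R_L = 21.87 kΩ, so V = 11.3 × 21.87/30.07 = 8.22 V.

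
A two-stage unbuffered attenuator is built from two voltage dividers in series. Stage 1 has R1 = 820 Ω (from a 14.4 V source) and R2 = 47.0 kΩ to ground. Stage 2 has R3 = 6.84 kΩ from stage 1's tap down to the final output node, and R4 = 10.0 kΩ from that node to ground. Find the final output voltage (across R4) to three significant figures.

Stage 2 presents R3+R4 = 16840 Ω as a load on stage 1's tap.
Stage 1's lower leg becomes R2‖(R3+R4) = 12400 Ω, so V_mid = 14.4 × 12400/13220 = 13.51 V.
Stage 2 is itself unloaded: V_out = V_mid × R4/(R3+R4) = 13.51 × 10000/16840 = 8.02 V.

V_out ≈ 8.02 V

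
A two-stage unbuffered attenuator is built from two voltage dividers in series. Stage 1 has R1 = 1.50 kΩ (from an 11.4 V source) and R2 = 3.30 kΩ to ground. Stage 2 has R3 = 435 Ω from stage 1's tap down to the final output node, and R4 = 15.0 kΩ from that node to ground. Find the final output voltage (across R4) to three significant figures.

Stage 2 presents R3+R4 = 15440 Ω as a load on stage 1's tap.
Stage 1's lower leg becomes R2‖(R3+R4) = 2719 Ω, so V_mid = 11.4 × 2719/4219 = 7.347 V.
Stage 2 is itself unloaded: V_out = V_mid × R4/(R3+R4) = 7.347 × 15000/15440 = 7.14 V.

V_out ≈ 7.14 V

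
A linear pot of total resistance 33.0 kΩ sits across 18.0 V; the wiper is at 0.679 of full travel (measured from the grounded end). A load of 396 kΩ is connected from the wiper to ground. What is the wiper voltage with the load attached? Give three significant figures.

The wiper splits the pot into (1−α)R = 10.59 kΩ above and αR = 22.41 kΩ below.
Lower section ‖ load = 21.21 kΩ.
V_wiper = 18.0 × 21.21/(10.59 + 21.21) = 12.0 V.

V ≈ 12.0 V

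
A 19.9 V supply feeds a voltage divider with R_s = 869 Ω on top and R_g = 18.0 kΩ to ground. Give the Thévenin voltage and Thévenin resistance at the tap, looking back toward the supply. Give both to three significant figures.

V_th is the open-circuit tap voltage: 19.9 × 18000/(869 + 18000) = 19.0 V.
With the supply zeroed, R_s and R_g appear in parallel from the tap: R_th = R_s‖R_g = (869 × 18000)/18870 = 829 Ω.

V_th = 19.0 V, R_th = 829 Ω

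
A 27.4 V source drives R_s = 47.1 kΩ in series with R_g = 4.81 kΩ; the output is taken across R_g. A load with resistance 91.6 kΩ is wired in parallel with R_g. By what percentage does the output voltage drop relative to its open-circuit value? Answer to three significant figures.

The divider's output (Thévenin) resistance is R_s‖R_g = 4.364 kΩ.
Fractional drop under load = R_th/(R_th + R_L) = 4.364 / (4.364 + 91.6) = 0.04548.
So the output falls by 4.55 %.

4.55 %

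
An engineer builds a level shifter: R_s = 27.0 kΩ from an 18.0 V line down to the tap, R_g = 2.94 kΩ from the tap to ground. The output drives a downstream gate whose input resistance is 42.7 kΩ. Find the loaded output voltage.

The load sits in parallel with R_g: R_g‖R_L = (2.94 × 42.7) / (2.94 + 42.7) = 2.751 kΩ.
V_out = 18.0 × 2.751 / (27.0 + 2.751) = 18.0 × 2.751/29.75 = 1.66 V.

V_out ≈ 1.66 V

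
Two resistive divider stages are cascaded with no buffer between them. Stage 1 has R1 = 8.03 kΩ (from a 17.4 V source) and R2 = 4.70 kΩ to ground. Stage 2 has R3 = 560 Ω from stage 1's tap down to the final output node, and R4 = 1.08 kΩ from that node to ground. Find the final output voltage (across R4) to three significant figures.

V_out ≈ 1.51 V

Stage 2 presents R3+R4 = 1640 Ω as a load on stage 1's tap.
Stage 1's lower leg becomes R2‖(R3+R4) = 1216 Ω, so V_mid = 17.4 × 1216/9246 = 2.288 V.
Stage 2 is itself unloaded: V_out = V_mid × R4/(R3+R4) = 2.288 × 1080/1640 = 1.51 V.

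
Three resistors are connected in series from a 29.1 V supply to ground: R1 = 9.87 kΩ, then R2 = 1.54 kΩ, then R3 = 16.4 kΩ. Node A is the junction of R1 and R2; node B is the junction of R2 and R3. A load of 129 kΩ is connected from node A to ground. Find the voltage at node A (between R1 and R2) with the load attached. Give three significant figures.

Below node A the series string R2+R3 = 17.94 kΩ sits in parallel with the 129 kΩ load: 15.75 kΩ.
V_A = 29.1 × 15.75/(9.87 + 15.75) = 17.9 V.

V ≈ 17.9 V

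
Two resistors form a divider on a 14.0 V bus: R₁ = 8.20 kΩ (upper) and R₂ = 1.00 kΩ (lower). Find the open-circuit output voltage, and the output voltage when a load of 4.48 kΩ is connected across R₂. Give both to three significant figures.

Unloaded: 1.52 V; loaded: 1.27 V

Open-circuit: V = 14.0 × 1.00/(8.20 + 1.00) = 1.52 V.
With the load, R₂ becomes R₂‖R_L = 0.8175 kΩ, so V = 14.0 × 0.8175/9.018 = 1.27 V.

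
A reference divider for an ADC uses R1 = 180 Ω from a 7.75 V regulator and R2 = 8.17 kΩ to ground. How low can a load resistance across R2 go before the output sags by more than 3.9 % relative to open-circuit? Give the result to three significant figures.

Output resistance R_th = R1‖R2 = (180 × 8170)/8350 = 176.1 Ω.
The fractional drop is R_th/(R_th + R_L); requiring this ≤ 0.0390 gives R_L ≥ R_th(1/0.0390 − 1) = 176.1 × 24.64 = 4.34 kΩ.

R_L(min) ≈ 4.34 kΩ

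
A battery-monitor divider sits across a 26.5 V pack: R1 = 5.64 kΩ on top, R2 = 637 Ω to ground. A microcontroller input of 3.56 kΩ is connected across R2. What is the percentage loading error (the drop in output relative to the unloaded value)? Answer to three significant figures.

The divider's output (Thévenin) resistance is R1‖R2 = 572.4 Ω.
Fractional drop under load = R_th/(R_th + R_L) = 572.4 / (572.4 + 3560) = 0.1385.
So the output falls by 13.9 %.

13.9 %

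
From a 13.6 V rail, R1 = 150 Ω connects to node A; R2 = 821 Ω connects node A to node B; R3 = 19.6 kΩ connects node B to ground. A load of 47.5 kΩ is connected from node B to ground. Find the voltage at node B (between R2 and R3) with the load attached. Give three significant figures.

At node B, R3 is in parallel with the load: R3‖R_L = 13870 Ω.
Below node A the resistance is R2 + (R3‖R_L) = 14700 Ω, so V_A = 13.6 × 14700/14850 = 13.46 V.
Then V_B = V_A × (R3‖R_L)/(R2 + R3‖R_L) = 13.46 × 13870/14700 = 12.7 V.

V ≈ 12.7 V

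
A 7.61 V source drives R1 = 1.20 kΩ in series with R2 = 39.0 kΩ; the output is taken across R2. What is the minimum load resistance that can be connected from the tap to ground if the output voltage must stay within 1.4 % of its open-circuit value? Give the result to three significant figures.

R_L(min) ≈ 82.0 kΩ

Output resistance R_th = R1‖R2 = (1.20 × 39.0)/40.20 = 1.164 kΩ.
The fractional drop is R_th/(R_th + R_L); requiring this ≤ 0.0140 gives R_L ≥ R_th(1/0.0140 − 1) = 1.164 × 70.43 = 82.0 kΩ.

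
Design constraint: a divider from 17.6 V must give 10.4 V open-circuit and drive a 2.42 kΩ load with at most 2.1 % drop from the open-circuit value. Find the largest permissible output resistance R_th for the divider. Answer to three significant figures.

R_th ≤ 51.9 Ω

Loading drop = R_th/(R_th + R_L) ≤ 0.0210, so R_th ≤ R_L · ε/(1−ε) = 2.42 kΩ × 0.0210/0.9790 = 51.9 Ω.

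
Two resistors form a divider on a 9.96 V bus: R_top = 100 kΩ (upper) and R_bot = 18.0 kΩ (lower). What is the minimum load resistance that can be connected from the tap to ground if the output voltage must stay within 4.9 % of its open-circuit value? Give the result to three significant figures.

Output resistance R_th = R_top‖R_bot = (100 × 18.0)/118.0 = 15.25 kΩ.
The fractional drop is R_th/(R_th + R_L); requiring this ≤ 0.0490 gives R_L ≥ R_th(1/0.0490 − 1) = 15.25 × 19.41 = 296 kΩ.

R_L(min) ≈ 296 kΩ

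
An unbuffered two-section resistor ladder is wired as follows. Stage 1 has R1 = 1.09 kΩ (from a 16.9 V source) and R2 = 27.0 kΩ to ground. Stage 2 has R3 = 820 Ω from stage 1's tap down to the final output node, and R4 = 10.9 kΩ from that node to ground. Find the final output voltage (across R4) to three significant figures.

Stage 2 presents R3+R4 = 11720 Ω as a load on stage 1's tap.
Stage 1's lower leg becomes R2‖(R3+R4) = 8173 Ω, so V_mid = 16.9 × 8173/9263 = 14.91 V.
Stage 2 is itself unloaded: V_out = V_mid × R4/(R3+R4) = 14.91 × 10900/11720 = 13.9 V.

V_out ≈ 13.9 V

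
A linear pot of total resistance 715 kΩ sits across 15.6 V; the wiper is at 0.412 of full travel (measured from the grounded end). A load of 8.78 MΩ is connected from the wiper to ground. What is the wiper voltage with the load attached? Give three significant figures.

V ≈ 6.30 V

The wiper splits the pot into (1−α)R = 420.4 kΩ above and αR = 294.6 kΩ below.
Lower section ‖ load = 285.0 kΩ.
V_wiper = 15.6 × 285.0/(420.4 + 285.0) = 6.30 V.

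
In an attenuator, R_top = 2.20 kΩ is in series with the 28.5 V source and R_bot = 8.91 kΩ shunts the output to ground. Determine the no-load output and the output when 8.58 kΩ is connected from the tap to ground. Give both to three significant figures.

Open-circuit: V = 28.5 × 8.91/(2.20 + 8.91) = 22.9 V.
With the load, R_bot becomes R_bot‖R_L = 4.371 kΩ, so V = 28.5 × 4.371/6.571 = 19.0 V.

Unloaded: 22.9 V; loaded: 19.0 V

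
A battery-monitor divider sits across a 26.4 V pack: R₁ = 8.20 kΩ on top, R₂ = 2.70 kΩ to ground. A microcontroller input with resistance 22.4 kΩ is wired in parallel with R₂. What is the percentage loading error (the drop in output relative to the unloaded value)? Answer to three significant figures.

8.31 %

The divider's output (Thévenin) resistance is R₁‖R₂ = 2.031 kΩ.
Fractional drop under load = R_th/(R_th + R_L) = 2.031 / (2.031 + 22.4) = 0.08314.
So the output falls by 8.31 %.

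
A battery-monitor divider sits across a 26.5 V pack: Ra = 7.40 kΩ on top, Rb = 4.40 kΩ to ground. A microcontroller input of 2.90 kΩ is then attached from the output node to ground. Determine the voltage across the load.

V_out ≈ 5.06 V

The load sits in parallel with Rb: Rb‖R_L = (4.40 × 2.90) / (4.40 + 2.90) = 1.748 kΩ.
V_out = 26.5 × 1.748 / (7.40 + 1.748) = 26.5 × 1.748/9.148 = 5.06 V.
(Unloaded it would have been 9.88 V.)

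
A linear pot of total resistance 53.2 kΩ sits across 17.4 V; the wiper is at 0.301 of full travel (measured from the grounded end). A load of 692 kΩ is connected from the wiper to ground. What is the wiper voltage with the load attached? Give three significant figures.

V ≈ 5.15 V

The wiper splits the pot into (1−α)R = 37.19 kΩ above and αR = 16.01 kΩ below.
Lower section ‖ load = 15.65 kΩ.
V_wiper = 17.4 × 15.65/(37.19 + 15.65) = 5.15 V.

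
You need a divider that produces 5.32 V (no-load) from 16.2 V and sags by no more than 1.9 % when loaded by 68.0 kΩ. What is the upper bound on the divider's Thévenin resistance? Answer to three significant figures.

Loading drop = R_th/(R_th + R_L) ≤ 0.0190, so R_th ≤ R_L · ε/(1−ε) = 68.0 kΩ × 0.0190/0.9810 = 1.32 kΩ.

R_th ≤ 1.32 kΩ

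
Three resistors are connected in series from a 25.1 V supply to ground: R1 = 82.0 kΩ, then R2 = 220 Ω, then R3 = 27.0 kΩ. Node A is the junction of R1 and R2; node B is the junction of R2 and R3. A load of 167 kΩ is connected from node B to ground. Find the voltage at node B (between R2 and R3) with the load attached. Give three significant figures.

At node B, R3 is in parallel with the load: R3‖R_L = 23240 Ω.
Below node A the resistance is R2 + (R3‖R_L) = 23460 Ω, so V_A = 25.1 × 23460/105500 = 5.584 V.
Then V_B = V_A × (R3‖R_L)/(R2 + R3‖R_L) = 5.584 × 23240/23460 = 5.53 V.

V ≈ 5.53 V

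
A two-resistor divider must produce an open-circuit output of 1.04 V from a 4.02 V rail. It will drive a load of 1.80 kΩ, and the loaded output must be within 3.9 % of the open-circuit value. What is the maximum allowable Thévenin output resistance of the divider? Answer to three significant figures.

Loading drop = R_th/(R_th + R_L) ≤ 0.0390, so R_th ≤ R_L · ε/(1−ε) = 1.80 kΩ × 0.0390/0.9610 = 73.0 Ω.
(Any R1, R2 with R2/(R1+R2) = 0.259 and R1‖R2 ≤ 73.0 Ω will meet the spec.)

R_th ≤ 73.0 Ω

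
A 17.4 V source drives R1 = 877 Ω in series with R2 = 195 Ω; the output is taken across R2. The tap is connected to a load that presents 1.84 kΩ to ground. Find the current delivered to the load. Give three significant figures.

I_L ≈ 1.58 mA

R2‖R_L = 176.3 Ω; V_out = 17.4 × 176.3/1053 = 2.913 V.
I_L = V_out / R_L = 2.913 / 1.84 kΩ = 1.58 mA.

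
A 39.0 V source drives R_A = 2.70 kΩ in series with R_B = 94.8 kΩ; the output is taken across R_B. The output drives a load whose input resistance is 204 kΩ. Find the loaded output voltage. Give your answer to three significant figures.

The load sits in parallel with R_B: R_B‖R_L = (94.8 × 204) / (94.8 + 204) = 64.72 kΩ.
V_out = 39.0 × 64.72 / (2.70 + 64.72) = 39.0 × 64.72/67.42 = 37.4 V.

V_out ≈ 37.4 V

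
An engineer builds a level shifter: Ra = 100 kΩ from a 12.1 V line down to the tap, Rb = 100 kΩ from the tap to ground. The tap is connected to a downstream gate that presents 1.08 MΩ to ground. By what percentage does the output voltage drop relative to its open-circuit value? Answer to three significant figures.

4.42 %

The divider's output (Thévenin) resistance is Ra‖Rb = 50.00 kΩ.
Fractional drop under load = R_th/(R_th + R_L) = 50.00 / (50.00 + 1080) = 0.04425.
So the output falls by 4.42 %.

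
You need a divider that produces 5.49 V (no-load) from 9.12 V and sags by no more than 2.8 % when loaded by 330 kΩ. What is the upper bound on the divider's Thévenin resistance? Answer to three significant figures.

Loading drop = R_th/(R_th + R_L) ≤ 0.0280, so R_th ≤ R_L · ε/(1−ε) = 330 kΩ × 0.0280/0.9720 = 9.51 kΩ.

R_th ≤ 9.51 kΩ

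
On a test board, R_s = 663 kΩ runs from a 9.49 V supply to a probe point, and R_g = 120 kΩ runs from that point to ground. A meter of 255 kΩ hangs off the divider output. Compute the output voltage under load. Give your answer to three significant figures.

V_out ≈ 1.04 V

The load sits in parallel with R_g: R_g‖R_L = (120 × 255) / (120 + 255) = 81.60 kΩ.
V_out = 9.49 × 81.60 / (663 + 81.60) = 9.49 × 81.60/744.6 = 1.04 V.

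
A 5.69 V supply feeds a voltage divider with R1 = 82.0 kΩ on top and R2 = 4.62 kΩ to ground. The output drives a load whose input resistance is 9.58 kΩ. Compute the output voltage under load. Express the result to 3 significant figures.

V_out ≈ 0.208 V

The load sits in parallel with R2: R2‖R_L = (4.62 × 9.58) / (4.62 + 9.58) = 3.117 kΩ.
V_out = 5.69 × 3.117 / (82.0 + 3.117) = 5.69 × 3.117/85.12 = 0.208 V.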